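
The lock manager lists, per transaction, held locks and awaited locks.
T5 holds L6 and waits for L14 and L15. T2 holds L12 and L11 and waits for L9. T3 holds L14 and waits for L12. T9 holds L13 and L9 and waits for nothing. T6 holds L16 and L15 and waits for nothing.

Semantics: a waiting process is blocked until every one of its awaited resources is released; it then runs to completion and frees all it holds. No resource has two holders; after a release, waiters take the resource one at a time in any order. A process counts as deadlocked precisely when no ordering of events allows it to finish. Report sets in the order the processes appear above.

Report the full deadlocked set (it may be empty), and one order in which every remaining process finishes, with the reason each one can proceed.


No process is deadlocked.
Key observation: every chain of waits terminates; starting from the processes that wait on nothing, all the rest unlock in turn.
A valid finishing order for the others: T9, T2, T6, T3, T5.
Verifying each step:
  T9 waits on nothing -> runs at once and releases L13 and L9
  run T2 (all its waits — L9 — are resolved); releases L12 and L11
  T6 waits on nothing -> runs at once and releases L16 and L15
  run T3 (all its waits — L12 — are resolved); releases L14
  run T5 (all its waits — L14 and L15 — are resolved); releases L6


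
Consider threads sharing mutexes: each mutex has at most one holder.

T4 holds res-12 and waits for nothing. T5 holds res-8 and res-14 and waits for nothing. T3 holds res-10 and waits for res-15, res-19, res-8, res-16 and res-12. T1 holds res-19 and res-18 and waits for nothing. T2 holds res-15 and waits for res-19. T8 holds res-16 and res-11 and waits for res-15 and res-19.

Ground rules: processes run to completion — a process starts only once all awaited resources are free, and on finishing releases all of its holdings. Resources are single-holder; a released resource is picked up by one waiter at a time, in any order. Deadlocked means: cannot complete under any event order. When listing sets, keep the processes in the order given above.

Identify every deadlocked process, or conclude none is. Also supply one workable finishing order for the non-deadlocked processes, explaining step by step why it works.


The deadlocked set is empty.
Key observation: although several processes wait, no cycle exists — each chain bottoms out at a free runner.
The rest can finish in the order T5, T1, T4, T2, T8, T3.
Step-by-step check:
  T5 waits on nothing -> runs at once and releases res-8 and res-14
  T1 waits on nothing -> runs at once and releases res-19 and res-18
  T4 waits on nothing -> runs at once and releases res-12
  T2: everything it awaited (res-19) is free; runs, freeing res-15
  T8: everything it awaited (res-15 and res-19) is free; runs, freeing res-16 and res-11
  T3: everything it awaited (res-15, res-19, res-8, res-16 and res-12) is free; runs, freeing res-10


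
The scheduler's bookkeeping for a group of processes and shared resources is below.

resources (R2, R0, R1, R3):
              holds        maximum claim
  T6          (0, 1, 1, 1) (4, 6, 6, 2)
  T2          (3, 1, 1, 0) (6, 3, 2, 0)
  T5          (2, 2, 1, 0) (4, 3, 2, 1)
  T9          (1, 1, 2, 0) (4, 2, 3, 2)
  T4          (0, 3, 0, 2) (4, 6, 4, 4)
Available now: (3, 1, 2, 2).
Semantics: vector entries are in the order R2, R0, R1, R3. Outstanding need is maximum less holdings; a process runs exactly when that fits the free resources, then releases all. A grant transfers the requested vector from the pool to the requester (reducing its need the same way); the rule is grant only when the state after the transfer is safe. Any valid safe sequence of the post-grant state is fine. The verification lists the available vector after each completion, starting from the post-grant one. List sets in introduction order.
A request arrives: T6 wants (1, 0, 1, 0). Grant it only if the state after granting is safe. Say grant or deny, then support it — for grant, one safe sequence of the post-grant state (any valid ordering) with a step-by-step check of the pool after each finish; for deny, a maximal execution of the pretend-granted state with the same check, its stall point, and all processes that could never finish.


GRANT — the state after the grant stays safe, e.g. via T5, T9, T2, T6, T4.
Key observation: granting shrinks the pool to (2, 1, 1, 2), yet T5 still fits and the chain goes through.
Verifying the post-grant state step by step:
  pool = (2, 1, 1, 2)
  T5: need (2, 1, 1, 1) fits (2, 1, 1, 2); releases (2, 2, 1, 0), pool now (4, 3, 2, 2)
  T9: need (3, 1, 1, 2) fits (4, 3, 2, 2); releases (1, 1, 2, 0), pool now (5, 4, 4, 2)
  T2: need (3, 2, 1, 0) fits (5, 4, 4, 2); releases (3, 1, 1, 0), pool now (8, 5, 5, 2)
  T6: need (3, 5, 4, 1) fits (8, 5, 5, 2); releases (1, 1, 2, 1), pool now (9, 6, 7, 3)
  T4: need (4, 3, 4, 2) fits (9, 6, 7, 3); releases (0, 3, 0, 2), pool now (9, 9, 7, 5)


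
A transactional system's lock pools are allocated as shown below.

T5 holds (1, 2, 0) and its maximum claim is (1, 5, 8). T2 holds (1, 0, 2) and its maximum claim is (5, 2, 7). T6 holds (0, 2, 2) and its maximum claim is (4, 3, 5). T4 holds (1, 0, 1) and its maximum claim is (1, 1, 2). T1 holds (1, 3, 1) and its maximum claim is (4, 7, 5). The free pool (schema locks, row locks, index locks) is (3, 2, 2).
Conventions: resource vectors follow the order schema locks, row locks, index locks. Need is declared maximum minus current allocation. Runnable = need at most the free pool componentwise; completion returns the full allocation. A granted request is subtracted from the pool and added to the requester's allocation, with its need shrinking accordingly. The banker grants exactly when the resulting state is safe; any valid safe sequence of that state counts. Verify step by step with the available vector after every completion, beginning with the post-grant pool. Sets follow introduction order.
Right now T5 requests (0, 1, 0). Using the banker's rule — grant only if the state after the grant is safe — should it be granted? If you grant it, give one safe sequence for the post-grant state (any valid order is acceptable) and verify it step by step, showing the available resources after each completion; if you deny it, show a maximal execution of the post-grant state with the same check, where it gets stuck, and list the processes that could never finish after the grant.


DENY — the pretend-granted state is unsafe.
Key observation: after T4, T6, T2 the pool peaks at (5, 3, 7), and each blocked process is short somewhere: T5 on index locks; T1 on row locks.
After a pretend grant, a maximal execution: T4, T6, T2 — then nothing else fits. Check, step by step:
  pool = (3, 1, 2)
  T4 needs (0, 1, 1) <= (3, 1, 2) -> finishes; pool += (1, 0, 1) = (4, 1, 3)
  T6 needs (4, 1, 3) <= (4, 1, 3) -> finishes; pool += (0, 2, 2) = (4, 3, 5)
  T2 needs (4, 2, 5) <= (4, 3, 5) -> finishes; pool += (1, 0, 2) = (5, 3, 7)
  T5 cannot run: need (0, 2, 8) vs free (5, 3, 7) (insufficient index locks)
  T1 cannot run: need (3, 4, 4) vs free (5, 3, 7) (insufficient row locks)
Post-grant, the permanently blocked set is T5 and T1.


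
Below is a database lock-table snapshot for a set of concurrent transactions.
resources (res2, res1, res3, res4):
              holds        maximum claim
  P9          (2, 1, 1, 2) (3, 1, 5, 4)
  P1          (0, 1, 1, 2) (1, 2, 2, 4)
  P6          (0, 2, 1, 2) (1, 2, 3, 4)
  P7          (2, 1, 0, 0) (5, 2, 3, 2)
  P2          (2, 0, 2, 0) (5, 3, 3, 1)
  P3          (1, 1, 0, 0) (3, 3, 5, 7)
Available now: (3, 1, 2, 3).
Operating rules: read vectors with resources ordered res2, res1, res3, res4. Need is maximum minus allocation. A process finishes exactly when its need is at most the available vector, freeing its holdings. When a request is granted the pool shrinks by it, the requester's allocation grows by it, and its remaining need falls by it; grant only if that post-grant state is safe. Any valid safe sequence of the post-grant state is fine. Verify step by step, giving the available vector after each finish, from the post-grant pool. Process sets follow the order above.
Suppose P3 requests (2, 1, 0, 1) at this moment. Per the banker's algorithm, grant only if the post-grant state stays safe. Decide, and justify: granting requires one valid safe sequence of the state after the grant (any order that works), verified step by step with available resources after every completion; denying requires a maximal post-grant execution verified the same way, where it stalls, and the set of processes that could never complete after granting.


GRANT — the state after the grant stays safe, e.g. via P6, P1, P9, P2, P3, P7.
Key observation: the grant leaves (1, 0, 2, 2) free — enough for P6, whose release restarts the cascade.
Check on the post-grant state, step by step:
  pool = (1, 0, 2, 2)
  P6 needs (1, 0, 2, 2) <= (1, 0, 2, 2) -> finishes; pool += (0, 2, 1, 2) = (1, 2, 3, 4)
  P1 needs (1, 1, 1, 2) <= (1, 2, 3, 4) -> finishes; pool += (0, 1, 1, 2) = (1, 3, 4, 6)
  P9 needs (1, 0, 4, 2) <= (1, 3, 4, 6) -> finishes; pool += (2, 1, 1, 2) = (3, 4, 5, 8)
  P2 needs (3, 3, 1, 1) <= (3, 4, 5, 8) -> finishes; pool += (2, 0, 2, 0) = (5, 4, 7, 8)
  P3 needs (0, 1, 5, 6) <= (5, 4, 7, 8) -> finishes; pool += (3, 2, 0, 1) = (8, 6, 7, 9)
  P7 needs (3, 1, 3, 2) <= (8, 6, 7, 9) -> finishes; pool += (2, 1, 0, 0) = (10, 7, 7, 9)


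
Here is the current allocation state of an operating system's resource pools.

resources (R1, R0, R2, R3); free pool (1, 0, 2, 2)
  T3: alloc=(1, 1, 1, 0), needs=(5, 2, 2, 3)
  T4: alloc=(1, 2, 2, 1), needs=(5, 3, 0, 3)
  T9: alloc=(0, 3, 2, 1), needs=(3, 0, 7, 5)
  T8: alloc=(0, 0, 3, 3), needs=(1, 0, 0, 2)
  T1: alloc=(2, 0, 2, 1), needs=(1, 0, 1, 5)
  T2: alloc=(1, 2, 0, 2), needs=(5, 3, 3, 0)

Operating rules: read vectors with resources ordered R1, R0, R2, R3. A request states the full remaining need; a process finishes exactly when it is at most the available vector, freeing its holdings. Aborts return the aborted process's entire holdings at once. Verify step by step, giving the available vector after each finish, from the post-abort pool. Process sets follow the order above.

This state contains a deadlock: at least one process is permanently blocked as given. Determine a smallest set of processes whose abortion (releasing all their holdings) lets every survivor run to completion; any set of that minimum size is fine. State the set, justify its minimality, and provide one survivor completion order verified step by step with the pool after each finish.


Minimum abort set: T3 and T2.
Key observation: T4 had no path to completion before; after the abort of T3 and T2 ((2, 3, 1, 2) returned), step 3 is where it fits.
Minimality, checking each single-abort alternative: T3 alone leaves T4 blocked (short on R1); T4 alone leaves T3 blocked (short on R1); T9 alone leaves T3 blocked (short on R1); T8 alone leaves T3 blocked (short on R1); T1 alone leaves T3 blocked (short on R1); T2 alone leaves T3 blocked (short on R1).
Survivors finish in the order: T8, T1, T4, T9. Walking it through (pool after the aborts first):
  pool = (3, 3, 3, 4)
  run T8 (needs (1, 0, 0, 2), free (3, 3, 3, 4)); after release of (0, 0, 3, 3) the pool is (3, 3, 6, 7)
  run T1 (needs (1, 0, 1, 5), free (3, 3, 6, 7)); after release of (2, 0, 2, 1) the pool is (5, 3, 8, 8)
  run T4 (needs (5, 3, 0, 3), free (5, 3, 8, 8)); after release of (1, 2, 2, 1) the pool is (6, 5, 10, 9)
  run T9 (needs (3, 0, 7, 5), free (6, 5, 10, 9)); after release of (0, 3, 2, 1) the pool is (6, 8, 12, 10)


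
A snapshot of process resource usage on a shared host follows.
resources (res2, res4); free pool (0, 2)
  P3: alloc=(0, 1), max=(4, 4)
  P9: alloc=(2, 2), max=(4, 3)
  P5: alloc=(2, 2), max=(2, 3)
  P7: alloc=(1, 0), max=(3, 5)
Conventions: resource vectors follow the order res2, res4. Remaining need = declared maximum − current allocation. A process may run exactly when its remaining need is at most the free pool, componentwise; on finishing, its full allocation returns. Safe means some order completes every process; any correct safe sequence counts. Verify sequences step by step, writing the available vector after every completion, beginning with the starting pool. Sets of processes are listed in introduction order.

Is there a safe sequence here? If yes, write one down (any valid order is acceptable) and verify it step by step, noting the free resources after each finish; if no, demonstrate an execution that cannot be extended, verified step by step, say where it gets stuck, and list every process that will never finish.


SAFE, for example via the order P5, P9, P7, P3.
Key observation: P9 is the earliest step where a requested resource binds exactly: need (2, 1), pool (2, 4) at its turn.
Walking it through:
  pool = (0, 2)
  P5: need (0, 1) fits (0, 2); releases (2, 2), pool now (2, 4)
  P9: need (2, 1) fits (2, 4); releases (2, 2), pool now (4, 6)
  P7: need (2, 5) fits (4, 6); releases (1, 0), pool now (5, 6)
  P3: need (4, 3) fits (5, 6); releases (0, 1), pool now (5, 7)


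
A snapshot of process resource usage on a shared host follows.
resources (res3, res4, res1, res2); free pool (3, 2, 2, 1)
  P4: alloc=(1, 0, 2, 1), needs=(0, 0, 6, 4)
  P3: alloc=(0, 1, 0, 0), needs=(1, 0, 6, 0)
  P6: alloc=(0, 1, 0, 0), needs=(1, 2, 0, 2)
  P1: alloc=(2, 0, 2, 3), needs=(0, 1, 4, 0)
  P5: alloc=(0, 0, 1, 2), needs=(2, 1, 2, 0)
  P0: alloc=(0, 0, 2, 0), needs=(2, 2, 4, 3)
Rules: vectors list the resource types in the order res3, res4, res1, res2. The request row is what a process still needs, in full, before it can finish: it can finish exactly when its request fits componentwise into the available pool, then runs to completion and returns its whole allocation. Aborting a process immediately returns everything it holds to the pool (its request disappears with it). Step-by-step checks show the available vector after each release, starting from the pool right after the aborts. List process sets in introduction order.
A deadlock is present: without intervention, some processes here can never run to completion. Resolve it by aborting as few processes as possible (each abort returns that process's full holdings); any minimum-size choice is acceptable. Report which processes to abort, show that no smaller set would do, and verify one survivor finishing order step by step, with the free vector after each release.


Minimum abort set: P1.
Key observation: P0 could never have finished before the abort; with (2, 0, 2, 3) returned by P1, it fits at step 1.
Minimality: the empty abort set fails — the state is deadlocked as it stands.
One survivor order: P0, P3, P6, P5, P4. Step-by-step check (post-abort pool first):
  pool = (5, 2, 4, 4)
  run P0 (needs (2, 2, 4, 3), free (5, 2, 4, 4)); after release of (0, 0, 2, 0) the pool is (5, 2, 6, 4)
  run P3 (needs (1, 0, 6, 0), free (5, 2, 6, 4)); after release of (0, 1, 0, 0) the pool is (5, 3, 6, 4)
  run P6 (needs (1, 2, 0, 2), free (5, 3, 6, 4)); after release of (0, 1, 0, 0) the pool is (5, 4, 6, 4)
  run P5 (needs (2, 1, 2, 0), free (5, 4, 6, 4)); after release of (0, 0, 1, 2) the pool is (5, 4, 7, 6)
  run P4 (needs (0, 0, 6, 4), free (5, 4, 7, 6)); after release of (1, 0, 2, 1) the pool is (6, 4, 9, 7)


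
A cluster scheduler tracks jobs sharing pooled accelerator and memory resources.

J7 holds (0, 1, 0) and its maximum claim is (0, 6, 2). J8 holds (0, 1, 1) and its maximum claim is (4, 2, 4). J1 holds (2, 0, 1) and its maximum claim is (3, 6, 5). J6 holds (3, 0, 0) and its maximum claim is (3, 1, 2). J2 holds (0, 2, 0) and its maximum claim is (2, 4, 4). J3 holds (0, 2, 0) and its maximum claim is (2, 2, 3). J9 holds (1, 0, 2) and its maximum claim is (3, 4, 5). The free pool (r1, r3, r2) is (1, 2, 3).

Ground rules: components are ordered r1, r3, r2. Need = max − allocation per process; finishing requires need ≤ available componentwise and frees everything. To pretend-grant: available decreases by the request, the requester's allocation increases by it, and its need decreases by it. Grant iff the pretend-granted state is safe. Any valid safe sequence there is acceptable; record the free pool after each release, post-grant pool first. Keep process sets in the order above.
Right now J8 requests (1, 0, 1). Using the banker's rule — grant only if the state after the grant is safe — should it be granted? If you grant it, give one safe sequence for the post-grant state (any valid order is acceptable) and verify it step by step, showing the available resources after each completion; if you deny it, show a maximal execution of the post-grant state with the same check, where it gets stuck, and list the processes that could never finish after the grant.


GRANT: granting preserves safety; a valid post-grant sequence is J6, J8, J3, J7, J1, J2, J9.
Key observation: (0, 2, 2) free after granting still covers J6 first, and each release covers the next.
Check on the post-grant state, step by step:
  pool = (0, 2, 2)
  run J6 (needs (0, 1, 2), free (0, 2, 2)); after release of (3, 0, 0) the pool is (3, 2, 2)
  run J8 (needs (3, 1, 2), free (3, 2, 2)); after release of (1, 1, 2) the pool is (4, 3, 4)
  run J3 (needs (2, 0, 3), free (4, 3, 4)); after release of (0, 2, 0) the pool is (4, 5, 4)
  run J7 (needs (0, 5, 2), free (4, 5, 4)); after release of (0, 1, 0) the pool is (4, 6, 4)
  run J1 (needs (1, 6, 4), free (4, 6, 4)); after release of (2, 0, 1) the pool is (6, 6, 5)
  run J2 (needs (2, 2, 4), free (6, 6, 5)); after release of (0, 2, 0) the pool is (6, 8, 5)
  run J9 (needs (2, 4, 3), free (6, 8, 5)); after release of (1, 0, 2) the pool is (7, 8, 7)


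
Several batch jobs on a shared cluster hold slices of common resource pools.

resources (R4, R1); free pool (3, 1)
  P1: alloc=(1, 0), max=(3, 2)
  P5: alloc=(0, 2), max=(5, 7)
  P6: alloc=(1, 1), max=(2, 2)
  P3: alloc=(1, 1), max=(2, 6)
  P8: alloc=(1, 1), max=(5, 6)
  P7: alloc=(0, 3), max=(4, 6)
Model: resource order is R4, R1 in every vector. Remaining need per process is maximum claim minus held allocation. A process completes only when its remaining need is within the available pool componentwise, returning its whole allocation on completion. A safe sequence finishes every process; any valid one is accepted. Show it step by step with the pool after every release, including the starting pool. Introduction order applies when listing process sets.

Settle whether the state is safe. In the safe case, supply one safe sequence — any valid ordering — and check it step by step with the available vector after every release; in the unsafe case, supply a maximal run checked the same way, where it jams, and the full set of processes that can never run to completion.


The state is UNSAFE.
Key observation: R1 is the bottleneck — with P6, P1 done the pool holds (5, 2), short of every remaining need.
A maximal execution: P6, P1 — then nothing else fits. Verifying each step:
  pool = (3, 1)
  run P6 (needs (1, 1), free (3, 1)); after release of (1, 1) the pool is (4, 2)
  run P1 (needs (2, 2), free (4, 2)); after release of (1, 0) the pool is (5, 2)
  P5 still needs (5, 5) but only (5, 2) is free — short on R1
  P3 still needs (1, 5) but only (5, 2) is free — short on R1
  P8 still needs (4, 5) but only (5, 2) is free — short on R1
  P7 still needs (4, 3) but only (5, 2) is free — short on R1
Never able to finish: P5, P3, P8 and P7.


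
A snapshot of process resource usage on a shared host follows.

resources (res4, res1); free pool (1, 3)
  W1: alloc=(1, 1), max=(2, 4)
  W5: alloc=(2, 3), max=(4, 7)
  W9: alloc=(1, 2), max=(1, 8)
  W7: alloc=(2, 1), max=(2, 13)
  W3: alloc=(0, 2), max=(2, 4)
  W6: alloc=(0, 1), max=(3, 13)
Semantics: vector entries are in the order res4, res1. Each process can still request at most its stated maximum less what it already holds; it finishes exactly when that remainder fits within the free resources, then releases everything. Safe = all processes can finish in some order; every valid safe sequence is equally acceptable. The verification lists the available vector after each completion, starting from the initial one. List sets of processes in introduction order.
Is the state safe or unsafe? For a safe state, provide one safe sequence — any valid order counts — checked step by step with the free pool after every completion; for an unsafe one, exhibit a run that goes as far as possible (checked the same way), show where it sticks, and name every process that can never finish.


UNSAFE.
Key observation: after W1, W5, W9, W3 complete, (5, 11) is the best the pool ever gets, yet each leftover process wants more res1.
A maximal execution: W1, W5, W9, W3 — then nothing else fits. Check, step by step:
  pool = (1, 3)
  run W1 (needs (1, 3), free (1, 3)); after release of (1, 1) the pool is (2, 4)
  run W5 (needs (2, 4), free (2, 4)); after release of (2, 3) the pool is (4, 7)
  run W9 (needs (0, 6), free (4, 7)); after release of (1, 2) the pool is (5, 9)
  run W3 (needs (2, 2), free (5, 9)); after release of (0, 2) the pool is (5, 11)
  W7 cannot run: need (0, 12) vs free (5, 11) (insufficient res1)
  W6 cannot run: need (3, 12) vs free (5, 11) (insufficient res1)
Permanently blocked: W7 and W6.


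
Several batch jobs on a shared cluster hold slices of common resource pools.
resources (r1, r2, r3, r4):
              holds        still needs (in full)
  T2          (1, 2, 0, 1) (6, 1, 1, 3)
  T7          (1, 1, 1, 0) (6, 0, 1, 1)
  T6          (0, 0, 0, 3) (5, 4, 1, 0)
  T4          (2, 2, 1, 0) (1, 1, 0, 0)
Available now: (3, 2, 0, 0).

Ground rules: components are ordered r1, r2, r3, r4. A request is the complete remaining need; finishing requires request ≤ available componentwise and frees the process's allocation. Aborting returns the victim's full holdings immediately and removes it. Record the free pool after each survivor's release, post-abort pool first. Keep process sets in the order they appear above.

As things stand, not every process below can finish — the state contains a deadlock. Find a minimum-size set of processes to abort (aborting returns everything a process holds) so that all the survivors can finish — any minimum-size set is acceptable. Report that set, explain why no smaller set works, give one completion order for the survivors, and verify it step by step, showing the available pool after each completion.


Abort T2.
Key observation: T7 had no path to completion before; after the abort of T2 ((1, 2, 0, 1) returned), step 3 is where it fits.
Why nothing smaller works: aborting no one leaves the state deadlocked as given.
The survivors complete as T4, T6, T7. Walking it through (starting from the post-abort pool):
  pool = (4, 4, 0, 1)
  T4 needs (1, 1, 0, 0) <= (4, 4, 0, 1) -> finishes; pool += (2, 2, 1, 0) = (6, 6, 1, 1)
  T6 needs (5, 4, 1, 0) <= (6, 6, 1, 1) -> finishes; pool += (0, 0, 0, 3) = (6, 6, 1, 4)
  T7 needs (6, 0, 1, 1) <= (6, 6, 1, 4) -> finishes; pool += (1, 1, 1, 0) = (7, 7, 2, 4)


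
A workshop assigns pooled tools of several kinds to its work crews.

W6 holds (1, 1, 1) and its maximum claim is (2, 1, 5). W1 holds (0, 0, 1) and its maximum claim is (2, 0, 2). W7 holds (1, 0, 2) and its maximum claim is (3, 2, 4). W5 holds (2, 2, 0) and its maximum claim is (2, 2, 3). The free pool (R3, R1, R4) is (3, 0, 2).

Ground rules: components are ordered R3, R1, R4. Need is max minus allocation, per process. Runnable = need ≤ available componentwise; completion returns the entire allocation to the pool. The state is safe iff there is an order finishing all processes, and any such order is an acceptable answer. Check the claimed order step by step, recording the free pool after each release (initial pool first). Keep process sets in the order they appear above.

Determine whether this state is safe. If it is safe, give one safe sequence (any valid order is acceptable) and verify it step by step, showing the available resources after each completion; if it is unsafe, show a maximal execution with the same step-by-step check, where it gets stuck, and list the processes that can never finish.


SAFE. One safe sequence: W1, W5, W7, W6.
Key observation: W5 marks the first exact bind of the order: its need (0, 0, 3) fits the free (3, 0, 3) with zero slack on a requested resource.
Check, step by step:
  pool = (3, 0, 2)
  run W1 (needs (2, 0, 1), free (3, 0, 2)); after release of (0, 0, 1) the pool is (3, 0, 3)
  run W5 (needs (0, 0, 3), free (3, 0, 3)); after release of (2, 2, 0) the pool is (5, 2, 3)
  run W7 (needs (2, 2, 2), free (5, 2, 3)); after release of (1, 0, 2) the pool is (6, 2, 5)
  run W6 (needs (1, 0, 4), free (6, 2, 5)); after release of (1, 1, 1) the pool is (7, 3, 6)


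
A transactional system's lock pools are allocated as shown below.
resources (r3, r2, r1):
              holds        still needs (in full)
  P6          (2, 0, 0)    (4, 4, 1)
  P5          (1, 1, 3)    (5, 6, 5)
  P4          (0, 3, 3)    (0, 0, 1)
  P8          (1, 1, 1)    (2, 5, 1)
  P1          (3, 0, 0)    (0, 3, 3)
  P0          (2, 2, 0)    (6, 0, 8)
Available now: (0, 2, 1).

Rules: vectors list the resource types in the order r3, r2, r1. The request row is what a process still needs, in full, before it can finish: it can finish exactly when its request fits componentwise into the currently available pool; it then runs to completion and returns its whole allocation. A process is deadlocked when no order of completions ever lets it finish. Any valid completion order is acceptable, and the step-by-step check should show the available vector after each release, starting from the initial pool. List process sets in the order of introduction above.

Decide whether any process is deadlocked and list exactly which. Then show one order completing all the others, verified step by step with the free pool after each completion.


No process is deadlocked.
Key observation: starting with P4, each completion frees enough for the next — no one is permanently blocked.
The rest can finish in the order P4, P1, P8, P6, P5, P0. Verifying each step:
  pool = (0, 2, 1)
  run P4 (needs (0, 0, 1), free (0, 2, 1)); after release of (0, 3, 3) the pool is (0, 5, 4)
  run P1 (needs (0, 3, 3), free (0, 5, 4)); after release of (3, 0, 0) the pool is (3, 5, 4)
  run P8 (needs (2, 5, 1), free (3, 5, 4)); after release of (1, 1, 1) the pool is (4, 6, 5)
  run P6 (needs (4, 4, 1), free (4, 6, 5)); after release of (2, 0, 0) the pool is (6, 6, 5)
  run P5 (needs (5, 6, 5), free (6, 6, 5)); after release of (1, 1, 3) the pool is (7, 7, 8)
  run P0 (needs (6, 0, 8), free (7, 7, 8)); after release of (2, 2, 0) the pool is (9, 9, 8)


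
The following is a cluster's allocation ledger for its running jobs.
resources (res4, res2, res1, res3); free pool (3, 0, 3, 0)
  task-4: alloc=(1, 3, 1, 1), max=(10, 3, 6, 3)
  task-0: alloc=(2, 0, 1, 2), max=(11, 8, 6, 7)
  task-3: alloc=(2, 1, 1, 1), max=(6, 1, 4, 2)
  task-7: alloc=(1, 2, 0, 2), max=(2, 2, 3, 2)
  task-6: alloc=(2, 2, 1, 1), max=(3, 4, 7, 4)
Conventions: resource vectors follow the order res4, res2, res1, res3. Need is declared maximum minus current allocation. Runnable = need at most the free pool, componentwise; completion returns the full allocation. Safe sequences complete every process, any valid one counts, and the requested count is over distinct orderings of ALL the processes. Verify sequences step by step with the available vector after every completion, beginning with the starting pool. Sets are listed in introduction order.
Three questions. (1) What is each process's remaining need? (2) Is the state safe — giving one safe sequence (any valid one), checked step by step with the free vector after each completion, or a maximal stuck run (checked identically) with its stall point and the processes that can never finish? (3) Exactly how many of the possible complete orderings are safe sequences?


(1) Outstanding need per process (order res4, res2, res1, res3):
  task-4: (9, 0, 5, 2)
  task-0: (9, 8, 5, 5)
  task-3: (4, 0, 3, 1)
  task-7: (1, 0, 3, 0)
  task-6: (1, 2, 6, 3)
(2) UNSAFE — no complete ordering exists.
Key observation: res1 is the bottleneck — with task-7, task-3 done the pool holds (6, 3, 4, 3), short of every remaining need.
The run task-7, task-3 cannot be extended any further. Walking it through:
  pool = (3, 0, 3, 0)
  task-7: need (1, 0, 3, 0) fits (3, 0, 3, 0); releases (1, 2, 0, 2), pool now (4, 2, 3, 2)
  task-3: need (4, 0, 3, 1) fits (4, 2, 3, 2); releases (2, 1, 1, 1), pool now (6, 3, 4, 3)
  task-4 cannot run: need (9, 0, 5, 2) vs free (6, 3, 4, 3) (insufficient res4 and res1)
  task-0 cannot run: need (9, 8, 5, 5) vs free (6, 3, 4, 3) (insufficient res4, res2, res1 and res3)
  task-6 cannot run: need (1, 2, 6, 3) vs free (6, 3, 4, 3) (insufficient res1)
Permanently blocked: task-4, task-0 and task-6.
(3) Exactly 0 of the possible complete orderings are safe sequences.


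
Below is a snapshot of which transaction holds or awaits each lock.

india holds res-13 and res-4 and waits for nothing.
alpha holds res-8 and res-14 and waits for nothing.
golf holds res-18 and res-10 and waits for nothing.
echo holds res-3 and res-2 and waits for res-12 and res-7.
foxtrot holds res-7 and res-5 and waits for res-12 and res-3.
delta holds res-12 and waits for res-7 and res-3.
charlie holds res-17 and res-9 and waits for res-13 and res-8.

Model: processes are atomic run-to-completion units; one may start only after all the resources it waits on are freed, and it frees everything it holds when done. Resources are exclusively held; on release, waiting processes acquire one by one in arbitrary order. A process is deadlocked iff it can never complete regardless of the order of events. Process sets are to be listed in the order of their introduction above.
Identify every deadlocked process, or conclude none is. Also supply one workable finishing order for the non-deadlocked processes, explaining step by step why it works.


The deadlocked set is echo, foxtrot and delta.
Key observation: nobody on the ring echo -> foxtrot -> echo can start until another member finishes, which never happens; delta is caught in further circular waits.
A valid finishing order for the others: india, golf, alpha, charlie.
Step-by-step check:
  india waits on nothing -> runs at once and releases res-13 and res-4
  golf waits on nothing -> runs at once and releases res-18 and res-10
  alpha waits on nothing -> runs at once and releases res-8 and res-14
  run charlie (all its waits — res-13 and res-8 — are resolved); releases res-17 and res-9


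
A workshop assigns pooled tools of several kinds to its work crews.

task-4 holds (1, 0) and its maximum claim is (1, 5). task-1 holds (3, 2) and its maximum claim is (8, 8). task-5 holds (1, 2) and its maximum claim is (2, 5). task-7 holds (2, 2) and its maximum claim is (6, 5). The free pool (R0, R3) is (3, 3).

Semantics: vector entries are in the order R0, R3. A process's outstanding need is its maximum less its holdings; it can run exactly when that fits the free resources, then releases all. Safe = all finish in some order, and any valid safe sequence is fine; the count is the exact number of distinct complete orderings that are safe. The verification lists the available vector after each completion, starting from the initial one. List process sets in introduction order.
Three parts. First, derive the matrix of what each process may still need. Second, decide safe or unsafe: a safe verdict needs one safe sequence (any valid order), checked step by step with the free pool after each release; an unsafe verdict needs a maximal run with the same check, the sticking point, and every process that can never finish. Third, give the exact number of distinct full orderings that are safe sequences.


(1) Outstanding need per process (order R0, R3):
  task-4: (0, 5)
  task-1: (5, 6)
  task-5: (1, 3)
  task-7: (4, 3)
(2) SAFE — a valid safe sequence is task-5, task-7, task-1, task-4.
Key observation: task-5 marks the first exact bind of the order: its need (1, 3) fits the free (3, 3) with zero slack on a requested resource.
Walking it through:
  pool = (3, 3)
  task-5: need (1, 3) fits (3, 3); releases (1, 2), pool now (4, 5)
  task-7: need (4, 3) fits (4, 5); releases (2, 2), pool now (6, 7)
  task-1: need (5, 6) fits (6, 7); releases (3, 2), pool now (9, 9)
  task-4: need (0, 5) fits (9, 9); releases (1, 0), pool now (10, 9)
(3) The exact count: 3 of the possible complete orderings are safe sequences.


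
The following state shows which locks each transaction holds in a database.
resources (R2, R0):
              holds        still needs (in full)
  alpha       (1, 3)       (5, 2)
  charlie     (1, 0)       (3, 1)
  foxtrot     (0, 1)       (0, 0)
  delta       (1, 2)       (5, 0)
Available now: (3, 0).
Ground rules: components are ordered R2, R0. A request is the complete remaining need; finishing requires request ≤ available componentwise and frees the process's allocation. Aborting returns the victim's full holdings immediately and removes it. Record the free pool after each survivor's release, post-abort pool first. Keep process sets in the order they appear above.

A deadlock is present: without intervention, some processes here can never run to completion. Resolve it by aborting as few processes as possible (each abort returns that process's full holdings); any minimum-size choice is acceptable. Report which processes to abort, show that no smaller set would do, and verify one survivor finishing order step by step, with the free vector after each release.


Minimum abort set: alpha.
Key observation: delta was stuck for good until alpha gave back (1, 3); in the order shown it finishes at step 3.
Minimality: the empty abort set fails — the state is deadlocked as it stands.
Survivors finish in the order: charlie, foxtrot, delta. Check, step by step (pool after the aborts first):
  pool = (4, 3)
  charlie needs (3, 1) <= (4, 3) -> finishes; pool += (1, 0) = (5, 3)
  foxtrot needs (0, 0) <= (5, 3) -> finishes; pool += (0, 1) = (5, 4)
  delta needs (5, 0) <= (5, 4) -> finishes; pool += (1, 2) = (6, 6)


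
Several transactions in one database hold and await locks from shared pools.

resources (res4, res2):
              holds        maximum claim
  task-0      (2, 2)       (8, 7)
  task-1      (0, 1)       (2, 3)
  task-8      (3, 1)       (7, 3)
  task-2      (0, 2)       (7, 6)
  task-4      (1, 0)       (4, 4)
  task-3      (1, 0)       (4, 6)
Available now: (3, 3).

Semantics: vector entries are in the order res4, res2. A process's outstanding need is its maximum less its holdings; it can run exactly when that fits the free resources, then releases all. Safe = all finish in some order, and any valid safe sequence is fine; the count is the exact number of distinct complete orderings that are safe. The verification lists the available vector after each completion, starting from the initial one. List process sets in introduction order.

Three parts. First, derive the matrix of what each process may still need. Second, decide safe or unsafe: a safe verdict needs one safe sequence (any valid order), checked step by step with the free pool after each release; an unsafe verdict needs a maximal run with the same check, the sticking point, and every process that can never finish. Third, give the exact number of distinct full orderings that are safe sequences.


(1) Need matrix, components ordered res4, res2:
  task-0: (6, 5)
  task-1: (2, 2)
  task-8: (4, 2)
  task-2: (7, 4)
  task-4: (3, 4)
  task-3: (3, 6)
(2) SAFE — a valid safe sequence is task-1, task-4, task-8, task-2, task-3, task-0.
Key observation: the first exact fit in this order is task-4 — it needs (3, 4) with (3, 4) free, meeting a requested resource to the last unit.
Check, step by step:
  pool = (3, 3)
  task-1: need (2, 2) fits (3, 3); releases (0, 1), pool now (3, 4)
  task-4: need (3, 4) fits (3, 4); releases (1, 0), pool now (4, 4)
  task-8: need (4, 2) fits (4, 4); releases (3, 1), pool now (7, 5)
  task-2: need (7, 4) fits (7, 5); releases (0, 2), pool now (7, 7)
  task-3: need (3, 6) fits (7, 7); releases (1, 0), pool now (8, 7)
  task-0: need (6, 5) fits (8, 7); releases (2, 2), pool now (10, 9)
(3) The exact count: 4 of the possible complete orderings are safe sequences.


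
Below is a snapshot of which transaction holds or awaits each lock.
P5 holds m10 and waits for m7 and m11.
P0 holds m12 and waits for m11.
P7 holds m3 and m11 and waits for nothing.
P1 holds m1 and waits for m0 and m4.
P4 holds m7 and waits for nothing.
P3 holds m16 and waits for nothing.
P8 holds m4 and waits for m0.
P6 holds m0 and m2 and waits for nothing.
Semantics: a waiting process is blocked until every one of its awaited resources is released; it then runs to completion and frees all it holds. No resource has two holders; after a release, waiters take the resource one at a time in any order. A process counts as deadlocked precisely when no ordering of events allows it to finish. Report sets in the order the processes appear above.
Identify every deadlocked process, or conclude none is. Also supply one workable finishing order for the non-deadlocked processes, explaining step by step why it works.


Nothing here is deadlocked.
Key observation: although several processes wait, no cycle exists — each chain bottoms out at a free runner.
The rest can finish in the order P6, P4, P7, P8, P5, P0, P1, P3.
Verifying each step:
  P6: no waits; runs immediately, freeing m0 and m2
  P4: no waits; runs immediately, freeing m7
  P7: no waits; runs immediately, freeing m3 and m11
  run P8 (all its waits — m0 — are resolved); releases m4
  run P5 (all its waits — m7 and m11 — are resolved); releases m10
  run P0 (all its waits — m11 — are resolved); releases m12
  run P1 (all its waits — m0 and m4 — are resolved); releases m1
  P3: no waits; runs immediately, freeing m16


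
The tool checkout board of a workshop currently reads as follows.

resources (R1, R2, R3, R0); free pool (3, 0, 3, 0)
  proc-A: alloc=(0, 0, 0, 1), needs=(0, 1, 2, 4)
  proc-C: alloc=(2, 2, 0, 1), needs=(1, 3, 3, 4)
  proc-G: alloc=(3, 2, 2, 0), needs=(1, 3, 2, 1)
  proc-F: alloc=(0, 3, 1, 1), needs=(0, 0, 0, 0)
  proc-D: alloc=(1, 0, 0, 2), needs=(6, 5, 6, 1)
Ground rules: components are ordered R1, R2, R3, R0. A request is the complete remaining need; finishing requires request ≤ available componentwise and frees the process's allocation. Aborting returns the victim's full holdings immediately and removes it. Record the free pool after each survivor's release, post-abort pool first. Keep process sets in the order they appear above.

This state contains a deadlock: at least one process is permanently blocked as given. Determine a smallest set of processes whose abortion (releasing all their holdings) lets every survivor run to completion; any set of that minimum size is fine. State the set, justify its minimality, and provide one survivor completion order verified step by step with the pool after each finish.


The answer: abort proc-A.
Key observation: proc-C could never have finished before the abort; with (0, 0, 0, 1) returned by proc-A, it fits at step 4.
Why nothing smaller works: aborting no one leaves the state deadlocked as given.
Survivors finish in the order: proc-F, proc-G, proc-D, proc-C. Step-by-step check (pool after the aborts first):
  pool = (3, 0, 3, 1)
  run proc-F (needs (0, 0, 0, 0), free (3, 0, 3, 1)); after release of (0, 3, 1, 1) the pool is (3, 3, 4, 2)
  run proc-G (needs (1, 3, 2, 1), free (3, 3, 4, 2)); after release of (3, 2, 2, 0) the pool is (6, 5, 6, 2)
  run proc-D (needs (6, 5, 6, 1), free (6, 5, 6, 2)); after release of (1, 0, 0, 2) the pool is (7, 5, 6, 4)
  run proc-C (needs (1, 3, 3, 4), free (7, 5, 6, 4)); after release of (2, 2, 0, 1) the pool is (9, 7, 6, 5)


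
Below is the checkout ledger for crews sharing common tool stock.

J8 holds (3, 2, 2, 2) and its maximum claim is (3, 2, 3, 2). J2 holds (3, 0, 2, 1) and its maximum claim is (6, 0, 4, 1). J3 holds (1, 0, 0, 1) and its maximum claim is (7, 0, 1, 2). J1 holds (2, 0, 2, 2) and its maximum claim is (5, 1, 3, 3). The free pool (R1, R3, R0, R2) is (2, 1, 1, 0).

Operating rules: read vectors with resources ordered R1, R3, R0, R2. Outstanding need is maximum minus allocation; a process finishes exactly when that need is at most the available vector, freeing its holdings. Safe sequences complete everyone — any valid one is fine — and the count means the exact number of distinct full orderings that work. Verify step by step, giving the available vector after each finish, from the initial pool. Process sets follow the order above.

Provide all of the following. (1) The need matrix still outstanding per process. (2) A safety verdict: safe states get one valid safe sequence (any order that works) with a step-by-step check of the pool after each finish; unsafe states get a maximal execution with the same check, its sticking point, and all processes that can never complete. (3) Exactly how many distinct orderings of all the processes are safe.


(1) Remaining need (order R1, R3, R0, R2):
  J8: (0, 0, 1, 0)
  J2: (3, 0, 2, 0)
  J3: (6, 0, 1, 1)
  J1: (3, 1, 1, 1)
(2) The state is SAFE; one workable sequence: J8, J2, J1, J3.
Key observation: reading the order forward, J8 is the first process whose need (0, 0, 1, 0) meets the free pool (2, 1, 1, 0) exactly on a resource it requests.
Step-by-step check:
  pool = (2, 1, 1, 0)
  J8 needs (0, 0, 1, 0) <= (2, 1, 1, 0) -> finishes; pool += (3, 2, 2, 2) = (5, 3, 3, 2)
  J2 needs (3, 0, 2, 0) <= (5, 3, 3, 2) -> finishes; pool += (3, 0, 2, 1) = (8, 3, 5, 3)
  J1 needs (3, 1, 1, 1) <= (8, 3, 5, 3) -> finishes; pool += (2, 0, 2, 2) = (10, 3, 7, 5)
  J3 needs (6, 0, 1, 1) <= (10, 3, 7, 5) -> finishes; pool += (1, 0, 0, 1) = (11, 3, 7, 6)
(3) Precisely 4 of the possible complete orderings are safe sequences.
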